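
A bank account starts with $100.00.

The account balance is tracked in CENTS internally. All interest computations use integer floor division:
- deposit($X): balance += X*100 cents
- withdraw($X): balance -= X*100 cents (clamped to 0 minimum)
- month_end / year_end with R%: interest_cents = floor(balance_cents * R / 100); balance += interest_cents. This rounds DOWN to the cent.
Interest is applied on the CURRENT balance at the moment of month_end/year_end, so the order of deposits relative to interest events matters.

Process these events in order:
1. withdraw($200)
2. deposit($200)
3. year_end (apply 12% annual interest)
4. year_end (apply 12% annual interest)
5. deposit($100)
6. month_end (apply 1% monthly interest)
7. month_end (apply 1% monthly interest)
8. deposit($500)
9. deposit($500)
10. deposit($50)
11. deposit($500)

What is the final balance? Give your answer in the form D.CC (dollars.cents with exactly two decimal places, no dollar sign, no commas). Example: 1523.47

After 1 (withdraw($200)): balance=$0.00 total_interest=$0.00
After 2 (deposit($200)): balance=$200.00 total_interest=$0.00
After 3 (year_end (apply 12% annual interest)): balance=$224.00 total_interest=$24.00
After 4 (year_end (apply 12% annual interest)): balance=$250.88 total_interest=$50.88
After 5 (deposit($100)): balance=$350.88 total_interest=$50.88
After 6 (month_end (apply 1% monthly interest)): balance=$354.38 total_interest=$54.38
After 7 (month_end (apply 1% monthly interest)): balance=$357.92 total_interest=$57.92
After 8 (deposit($500)): balance=$857.92 total_interest=$57.92
After 9 (deposit($500)): balance=$1357.92 total_interest=$57.92
After 10 (deposit($50)): balance=$1407.92 total_interest=$57.92
After 11 (deposit($500)): balance=$1907.92 total_interest=$57.92

Answer: 1907.92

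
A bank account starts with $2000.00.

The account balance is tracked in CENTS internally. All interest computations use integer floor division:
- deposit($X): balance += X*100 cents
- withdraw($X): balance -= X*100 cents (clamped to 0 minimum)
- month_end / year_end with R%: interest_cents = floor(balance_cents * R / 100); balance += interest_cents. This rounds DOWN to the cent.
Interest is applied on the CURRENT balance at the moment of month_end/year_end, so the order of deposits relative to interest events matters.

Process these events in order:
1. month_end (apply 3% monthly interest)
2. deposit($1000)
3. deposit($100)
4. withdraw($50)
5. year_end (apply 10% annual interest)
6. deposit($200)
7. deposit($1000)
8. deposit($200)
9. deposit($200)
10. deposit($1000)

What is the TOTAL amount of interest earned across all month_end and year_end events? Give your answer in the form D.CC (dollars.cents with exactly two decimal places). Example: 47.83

Answer: 371.00

Derivation:
After 1 (month_end (apply 3% monthly interest)): balance=$2060.00 total_interest=$60.00
After 2 (deposit($1000)): balance=$3060.00 total_interest=$60.00
After 3 (deposit($100)): balance=$3160.00 total_interest=$60.00
After 4 (withdraw($50)): balance=$3110.00 total_interest=$60.00
After 5 (year_end (apply 10% annual interest)): balance=$3421.00 total_interest=$371.00
After 6 (deposit($200)): balance=$3621.00 total_interest=$371.00
After 7 (deposit($1000)): balance=$4621.00 total_interest=$371.00
After 8 (deposit($200)): balance=$4821.00 total_interest=$371.00
After 9 (deposit($200)): balance=$5021.00 total_interest=$371.00
After 10 (deposit($1000)): balance=$6021.00 total_interest=$371.00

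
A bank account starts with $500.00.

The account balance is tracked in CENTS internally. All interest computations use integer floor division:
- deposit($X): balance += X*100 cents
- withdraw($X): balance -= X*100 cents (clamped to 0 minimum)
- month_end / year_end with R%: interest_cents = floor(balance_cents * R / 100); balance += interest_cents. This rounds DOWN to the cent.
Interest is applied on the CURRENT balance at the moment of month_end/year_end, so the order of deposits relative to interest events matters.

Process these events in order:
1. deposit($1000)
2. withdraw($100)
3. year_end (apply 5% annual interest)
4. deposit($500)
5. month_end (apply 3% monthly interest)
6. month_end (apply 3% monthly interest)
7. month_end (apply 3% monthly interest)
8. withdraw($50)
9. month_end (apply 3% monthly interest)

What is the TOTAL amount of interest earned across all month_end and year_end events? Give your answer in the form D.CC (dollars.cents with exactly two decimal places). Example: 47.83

After 1 (deposit($1000)): balance=$1500.00 total_interest=$0.00
After 2 (withdraw($100)): balance=$1400.00 total_interest=$0.00
After 3 (year_end (apply 5% annual interest)): balance=$1470.00 total_interest=$70.00
After 4 (deposit($500)): balance=$1970.00 total_interest=$70.00
After 5 (month_end (apply 3% monthly interest)): balance=$2029.10 total_interest=$129.10
After 6 (month_end (apply 3% monthly interest)): balance=$2089.97 total_interest=$189.97
After 7 (month_end (apply 3% monthly interest)): balance=$2152.66 total_interest=$252.66
After 8 (withdraw($50)): balance=$2102.66 total_interest=$252.66
After 9 (month_end (apply 3% monthly interest)): balance=$2165.73 total_interest=$315.73

Answer: 315.73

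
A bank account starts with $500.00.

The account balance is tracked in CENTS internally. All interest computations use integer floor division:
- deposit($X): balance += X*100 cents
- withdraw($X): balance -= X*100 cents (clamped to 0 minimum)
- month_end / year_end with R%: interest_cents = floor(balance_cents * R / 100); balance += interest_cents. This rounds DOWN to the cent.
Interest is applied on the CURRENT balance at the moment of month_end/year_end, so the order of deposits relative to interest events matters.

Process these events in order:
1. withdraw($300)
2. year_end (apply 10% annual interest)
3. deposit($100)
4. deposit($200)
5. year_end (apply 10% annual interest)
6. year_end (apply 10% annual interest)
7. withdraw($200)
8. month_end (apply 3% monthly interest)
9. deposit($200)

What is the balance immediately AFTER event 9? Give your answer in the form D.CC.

Answer: 642.07

Derivation:
After 1 (withdraw($300)): balance=$200.00 total_interest=$0.00
After 2 (year_end (apply 10% annual interest)): balance=$220.00 total_interest=$20.00
After 3 (deposit($100)): balance=$320.00 total_interest=$20.00
After 4 (deposit($200)): balance=$520.00 total_interest=$20.00
After 5 (year_end (apply 10% annual interest)): balance=$572.00 total_interest=$72.00
After 6 (year_end (apply 10% annual interest)): balance=$629.20 total_interest=$129.20
After 7 (withdraw($200)): balance=$429.20 total_interest=$129.20
After 8 (month_end (apply 3% monthly interest)): balance=$442.07 total_interest=$142.07
After 9 (deposit($200)): balance=$642.07 total_interest=$142.07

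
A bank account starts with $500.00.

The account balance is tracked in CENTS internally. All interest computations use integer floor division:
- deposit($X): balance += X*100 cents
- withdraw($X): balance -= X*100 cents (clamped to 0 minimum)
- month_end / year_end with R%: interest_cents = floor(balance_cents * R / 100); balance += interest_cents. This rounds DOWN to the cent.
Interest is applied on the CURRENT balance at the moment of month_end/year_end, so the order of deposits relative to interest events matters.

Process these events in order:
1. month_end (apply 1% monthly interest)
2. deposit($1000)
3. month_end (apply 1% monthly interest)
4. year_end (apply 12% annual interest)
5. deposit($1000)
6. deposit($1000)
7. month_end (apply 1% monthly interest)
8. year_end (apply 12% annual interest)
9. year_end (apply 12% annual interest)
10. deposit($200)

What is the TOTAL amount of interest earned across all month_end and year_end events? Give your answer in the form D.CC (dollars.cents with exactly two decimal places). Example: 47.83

Answer: 1190.78

Derivation:
After 1 (month_end (apply 1% monthly interest)): balance=$505.00 total_interest=$5.00
After 2 (deposit($1000)): balance=$1505.00 total_interest=$5.00
After 3 (month_end (apply 1% monthly interest)): balance=$1520.05 total_interest=$20.05
After 4 (year_end (apply 12% annual interest)): balance=$1702.45 total_interest=$202.45
After 5 (deposit($1000)): balance=$2702.45 total_interest=$202.45
After 6 (deposit($1000)): balance=$3702.45 total_interest=$202.45
After 7 (month_end (apply 1% monthly interest)): balance=$3739.47 total_interest=$239.47
After 8 (year_end (apply 12% annual interest)): balance=$4188.20 total_interest=$688.20
After 9 (year_end (apply 12% annual interest)): balance=$4690.78 total_interest=$1190.78
After 10 (deposit($200)): balance=$4890.78 total_interest=$1190.78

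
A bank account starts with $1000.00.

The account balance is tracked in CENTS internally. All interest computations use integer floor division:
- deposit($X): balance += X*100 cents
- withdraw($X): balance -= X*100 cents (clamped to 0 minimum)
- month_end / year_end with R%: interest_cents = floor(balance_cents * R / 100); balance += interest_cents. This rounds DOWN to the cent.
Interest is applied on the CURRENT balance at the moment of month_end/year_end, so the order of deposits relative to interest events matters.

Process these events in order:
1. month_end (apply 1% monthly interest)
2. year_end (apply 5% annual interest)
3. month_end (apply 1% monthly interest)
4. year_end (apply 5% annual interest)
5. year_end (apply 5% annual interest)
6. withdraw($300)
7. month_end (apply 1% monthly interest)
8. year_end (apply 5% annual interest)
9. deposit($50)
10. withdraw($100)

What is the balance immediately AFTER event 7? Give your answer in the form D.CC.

Answer: 889.68

Derivation:
After 1 (month_end (apply 1% monthly interest)): balance=$1010.00 total_interest=$10.00
After 2 (year_end (apply 5% annual interest)): balance=$1060.50 total_interest=$60.50
After 3 (month_end (apply 1% monthly interest)): balance=$1071.10 total_interest=$71.10
After 4 (year_end (apply 5% annual interest)): balance=$1124.65 total_interest=$124.65
After 5 (year_end (apply 5% annual interest)): balance=$1180.88 total_interest=$180.88
After 6 (withdraw($300)): balance=$880.88 total_interest=$180.88
After 7 (month_end (apply 1% monthly interest)): balance=$889.68 total_interest=$189.68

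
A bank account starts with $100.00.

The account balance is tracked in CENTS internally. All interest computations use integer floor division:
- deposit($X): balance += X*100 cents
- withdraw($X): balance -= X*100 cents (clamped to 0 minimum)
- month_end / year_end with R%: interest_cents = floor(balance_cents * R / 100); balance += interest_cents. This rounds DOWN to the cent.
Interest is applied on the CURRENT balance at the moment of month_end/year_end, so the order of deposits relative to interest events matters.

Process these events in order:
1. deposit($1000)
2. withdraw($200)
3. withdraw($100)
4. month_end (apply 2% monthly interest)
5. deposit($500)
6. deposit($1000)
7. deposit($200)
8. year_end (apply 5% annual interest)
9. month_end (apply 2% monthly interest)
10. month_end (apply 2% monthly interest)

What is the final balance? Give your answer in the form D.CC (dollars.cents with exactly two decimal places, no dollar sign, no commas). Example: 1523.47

After 1 (deposit($1000)): balance=$1100.00 total_interest=$0.00
After 2 (withdraw($200)): balance=$900.00 total_interest=$0.00
After 3 (withdraw($100)): balance=$800.00 total_interest=$0.00
After 4 (month_end (apply 2% monthly interest)): balance=$816.00 total_interest=$16.00
After 5 (deposit($500)): balance=$1316.00 total_interest=$16.00
After 6 (deposit($1000)): balance=$2316.00 total_interest=$16.00
After 7 (deposit($200)): balance=$2516.00 total_interest=$16.00
After 8 (year_end (apply 5% annual interest)): balance=$2641.80 total_interest=$141.80
After 9 (month_end (apply 2% monthly interest)): balance=$2694.63 total_interest=$194.63
After 10 (month_end (apply 2% monthly interest)): balance=$2748.52 total_interest=$248.52

Answer: 2748.52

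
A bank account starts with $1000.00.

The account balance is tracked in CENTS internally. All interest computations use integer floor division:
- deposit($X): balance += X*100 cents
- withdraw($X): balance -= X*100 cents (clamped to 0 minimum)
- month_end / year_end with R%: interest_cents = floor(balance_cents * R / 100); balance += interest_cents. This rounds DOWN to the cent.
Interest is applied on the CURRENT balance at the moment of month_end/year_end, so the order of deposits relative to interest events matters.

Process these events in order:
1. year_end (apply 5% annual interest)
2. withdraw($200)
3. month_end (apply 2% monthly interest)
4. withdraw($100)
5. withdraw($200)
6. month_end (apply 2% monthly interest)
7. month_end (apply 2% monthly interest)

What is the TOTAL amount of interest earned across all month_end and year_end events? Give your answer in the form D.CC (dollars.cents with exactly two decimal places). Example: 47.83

Answer: 89.90

Derivation:
After 1 (year_end (apply 5% annual interest)): balance=$1050.00 total_interest=$50.00
After 2 (withdraw($200)): balance=$850.00 total_interest=$50.00
After 3 (month_end (apply 2% monthly interest)): balance=$867.00 total_interest=$67.00
After 4 (withdraw($100)): balance=$767.00 total_interest=$67.00
After 5 (withdraw($200)): balance=$567.00 total_interest=$67.00
After 6 (month_end (apply 2% monthly interest)): balance=$578.34 total_interest=$78.34
After 7 (month_end (apply 2% monthly interest)): balance=$589.90 total_interest=$89.90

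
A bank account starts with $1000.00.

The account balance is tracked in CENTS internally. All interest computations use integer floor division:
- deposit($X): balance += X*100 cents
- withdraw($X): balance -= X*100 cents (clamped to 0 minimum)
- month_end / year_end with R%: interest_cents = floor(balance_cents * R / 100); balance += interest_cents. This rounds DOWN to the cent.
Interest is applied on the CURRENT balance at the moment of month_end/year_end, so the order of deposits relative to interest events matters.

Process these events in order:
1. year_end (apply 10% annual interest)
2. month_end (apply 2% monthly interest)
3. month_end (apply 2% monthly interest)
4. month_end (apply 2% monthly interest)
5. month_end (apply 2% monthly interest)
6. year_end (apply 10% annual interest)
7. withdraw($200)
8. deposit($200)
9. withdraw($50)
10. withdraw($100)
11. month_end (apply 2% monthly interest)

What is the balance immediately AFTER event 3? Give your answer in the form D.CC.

Answer: 1144.44

Derivation:
After 1 (year_end (apply 10% annual interest)): balance=$1100.00 total_interest=$100.00
After 2 (month_end (apply 2% monthly interest)): balance=$1122.00 total_interest=$122.00
After 3 (month_end (apply 2% monthly interest)): balance=$1144.44 total_interest=$144.44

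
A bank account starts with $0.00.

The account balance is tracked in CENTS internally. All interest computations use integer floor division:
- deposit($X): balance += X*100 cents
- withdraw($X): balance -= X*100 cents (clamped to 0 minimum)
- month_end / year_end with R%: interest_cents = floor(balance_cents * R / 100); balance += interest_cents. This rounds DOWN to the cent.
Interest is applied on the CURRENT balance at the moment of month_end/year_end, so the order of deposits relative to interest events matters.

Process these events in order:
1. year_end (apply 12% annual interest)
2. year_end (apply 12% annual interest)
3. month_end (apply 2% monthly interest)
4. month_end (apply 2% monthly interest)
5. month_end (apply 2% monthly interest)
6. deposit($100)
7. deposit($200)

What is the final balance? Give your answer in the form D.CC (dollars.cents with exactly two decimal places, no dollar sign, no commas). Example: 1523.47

Answer: 300.00

Derivation:
After 1 (year_end (apply 12% annual interest)): balance=$0.00 total_interest=$0.00
After 2 (year_end (apply 12% annual interest)): balance=$0.00 total_interest=$0.00
After 3 (month_end (apply 2% monthly interest)): balance=$0.00 total_interest=$0.00
After 4 (month_end (apply 2% monthly interest)): balance=$0.00 total_interest=$0.00
After 5 (month_end (apply 2% monthly interest)): balance=$0.00 total_interest=$0.00
After 6 (deposit($100)): balance=$100.00 total_interest=$0.00
After 7 (deposit($200)): balance=$300.00 total_interest=$0.00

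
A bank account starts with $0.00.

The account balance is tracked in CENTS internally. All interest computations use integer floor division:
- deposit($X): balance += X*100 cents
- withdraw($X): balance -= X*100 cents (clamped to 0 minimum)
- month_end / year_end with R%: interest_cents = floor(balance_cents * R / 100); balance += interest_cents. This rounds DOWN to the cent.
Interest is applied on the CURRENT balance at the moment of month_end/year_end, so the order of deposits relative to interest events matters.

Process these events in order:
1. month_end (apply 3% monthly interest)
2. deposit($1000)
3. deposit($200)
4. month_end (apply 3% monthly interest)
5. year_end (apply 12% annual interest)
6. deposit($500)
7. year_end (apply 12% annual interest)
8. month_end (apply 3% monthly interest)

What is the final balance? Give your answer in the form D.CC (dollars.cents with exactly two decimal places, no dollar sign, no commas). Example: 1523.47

Answer: 2173.74

Derivation:
After 1 (month_end (apply 3% monthly interest)): balance=$0.00 total_interest=$0.00
After 2 (deposit($1000)): balance=$1000.00 total_interest=$0.00
After 3 (deposit($200)): balance=$1200.00 total_interest=$0.00
After 4 (month_end (apply 3% monthly interest)): balance=$1236.00 total_interest=$36.00
After 5 (year_end (apply 12% annual interest)): balance=$1384.32 total_interest=$184.32
After 6 (deposit($500)): balance=$1884.32 total_interest=$184.32
After 7 (year_end (apply 12% annual interest)): balance=$2110.43 total_interest=$410.43
After 8 (month_end (apply 3% monthly interest)): balance=$2173.74 total_interest=$473.74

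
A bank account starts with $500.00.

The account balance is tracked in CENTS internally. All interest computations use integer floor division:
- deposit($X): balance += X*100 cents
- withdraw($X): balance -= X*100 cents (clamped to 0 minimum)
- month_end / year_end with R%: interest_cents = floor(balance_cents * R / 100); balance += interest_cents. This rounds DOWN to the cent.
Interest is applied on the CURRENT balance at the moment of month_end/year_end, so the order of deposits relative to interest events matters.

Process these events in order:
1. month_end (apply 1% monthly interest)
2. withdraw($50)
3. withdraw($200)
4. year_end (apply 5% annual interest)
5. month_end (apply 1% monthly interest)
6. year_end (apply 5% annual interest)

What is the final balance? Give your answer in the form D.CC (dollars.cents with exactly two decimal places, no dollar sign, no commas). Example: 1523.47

Answer: 283.94

Derivation:
After 1 (month_end (apply 1% monthly interest)): balance=$505.00 total_interest=$5.00
After 2 (withdraw($50)): balance=$455.00 total_interest=$5.00
After 3 (withdraw($200)): balance=$255.00 total_interest=$5.00
After 4 (year_end (apply 5% annual interest)): balance=$267.75 total_interest=$17.75
After 5 (month_end (apply 1% monthly interest)): balance=$270.42 total_interest=$20.42
After 6 (year_end (apply 5% annual interest)): balance=$283.94 total_interest=$33.94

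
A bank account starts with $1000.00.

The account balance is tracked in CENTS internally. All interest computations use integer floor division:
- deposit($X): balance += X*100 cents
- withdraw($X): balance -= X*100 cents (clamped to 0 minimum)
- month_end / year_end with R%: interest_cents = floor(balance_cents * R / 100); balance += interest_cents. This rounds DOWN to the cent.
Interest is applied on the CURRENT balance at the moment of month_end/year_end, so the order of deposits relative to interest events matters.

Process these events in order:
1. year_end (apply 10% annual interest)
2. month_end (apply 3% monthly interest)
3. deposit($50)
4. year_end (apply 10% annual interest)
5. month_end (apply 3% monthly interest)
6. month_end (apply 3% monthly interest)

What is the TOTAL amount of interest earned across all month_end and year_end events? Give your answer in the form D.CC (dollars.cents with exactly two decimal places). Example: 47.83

Answer: 330.53

Derivation:
After 1 (year_end (apply 10% annual interest)): balance=$1100.00 total_interest=$100.00
After 2 (month_end (apply 3% monthly interest)): balance=$1133.00 total_interest=$133.00
After 3 (deposit($50)): balance=$1183.00 total_interest=$133.00
After 4 (year_end (apply 10% annual interest)): balance=$1301.30 total_interest=$251.30
After 5 (month_end (apply 3% monthly interest)): balance=$1340.33 total_interest=$290.33
After 6 (month_end (apply 3% monthly interest)): balance=$1380.53 total_interest=$330.53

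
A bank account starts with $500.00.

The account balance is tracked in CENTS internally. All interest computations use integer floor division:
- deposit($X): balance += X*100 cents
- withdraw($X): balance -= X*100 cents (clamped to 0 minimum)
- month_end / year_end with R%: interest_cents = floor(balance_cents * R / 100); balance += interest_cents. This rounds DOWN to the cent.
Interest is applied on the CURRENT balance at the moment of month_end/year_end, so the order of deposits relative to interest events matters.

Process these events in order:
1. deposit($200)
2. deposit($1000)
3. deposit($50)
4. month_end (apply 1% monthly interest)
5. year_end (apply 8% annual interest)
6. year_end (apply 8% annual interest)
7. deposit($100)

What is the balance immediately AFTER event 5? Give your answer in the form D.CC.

After 1 (deposit($200)): balance=$700.00 total_interest=$0.00
After 2 (deposit($1000)): balance=$1700.00 total_interest=$0.00
After 3 (deposit($50)): balance=$1750.00 total_interest=$0.00
After 4 (month_end (apply 1% monthly interest)): balance=$1767.50 total_interest=$17.50
After 5 (year_end (apply 8% annual interest)): balance=$1908.90 total_interest=$158.90

Answer: 1908.90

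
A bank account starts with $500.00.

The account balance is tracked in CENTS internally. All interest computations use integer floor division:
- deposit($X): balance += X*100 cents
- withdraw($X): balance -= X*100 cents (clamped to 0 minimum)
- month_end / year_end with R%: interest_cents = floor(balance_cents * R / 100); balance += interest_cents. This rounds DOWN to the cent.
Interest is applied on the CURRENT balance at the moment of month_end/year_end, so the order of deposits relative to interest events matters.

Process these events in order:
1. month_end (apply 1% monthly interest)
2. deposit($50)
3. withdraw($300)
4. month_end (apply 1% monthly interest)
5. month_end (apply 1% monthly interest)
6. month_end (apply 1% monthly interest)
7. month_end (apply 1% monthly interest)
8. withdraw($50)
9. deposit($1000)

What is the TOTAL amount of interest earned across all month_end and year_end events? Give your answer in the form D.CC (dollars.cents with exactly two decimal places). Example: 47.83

After 1 (month_end (apply 1% monthly interest)): balance=$505.00 total_interest=$5.00
After 2 (deposit($50)): balance=$555.00 total_interest=$5.00
After 3 (withdraw($300)): balance=$255.00 total_interest=$5.00
After 4 (month_end (apply 1% monthly interest)): balance=$257.55 total_interest=$7.55
After 5 (month_end (apply 1% monthly interest)): balance=$260.12 total_interest=$10.12
After 6 (month_end (apply 1% monthly interest)): balance=$262.72 total_interest=$12.72
After 7 (month_end (apply 1% monthly interest)): balance=$265.34 total_interest=$15.34
After 8 (withdraw($50)): balance=$215.34 total_interest=$15.34
After 9 (deposit($1000)): balance=$1215.34 total_interest=$15.34

Answer: 15.34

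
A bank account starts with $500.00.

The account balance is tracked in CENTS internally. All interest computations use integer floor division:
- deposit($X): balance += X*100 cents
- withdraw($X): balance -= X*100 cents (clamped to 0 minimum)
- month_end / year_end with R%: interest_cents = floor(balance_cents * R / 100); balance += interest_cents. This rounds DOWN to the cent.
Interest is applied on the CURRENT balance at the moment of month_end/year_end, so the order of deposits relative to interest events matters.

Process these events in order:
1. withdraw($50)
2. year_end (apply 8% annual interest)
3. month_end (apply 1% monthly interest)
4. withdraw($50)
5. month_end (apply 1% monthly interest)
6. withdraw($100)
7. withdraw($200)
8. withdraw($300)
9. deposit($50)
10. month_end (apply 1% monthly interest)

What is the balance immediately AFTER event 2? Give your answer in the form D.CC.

After 1 (withdraw($50)): balance=$450.00 total_interest=$0.00
After 2 (year_end (apply 8% annual interest)): balance=$486.00 total_interest=$36.00

Answer: 486.00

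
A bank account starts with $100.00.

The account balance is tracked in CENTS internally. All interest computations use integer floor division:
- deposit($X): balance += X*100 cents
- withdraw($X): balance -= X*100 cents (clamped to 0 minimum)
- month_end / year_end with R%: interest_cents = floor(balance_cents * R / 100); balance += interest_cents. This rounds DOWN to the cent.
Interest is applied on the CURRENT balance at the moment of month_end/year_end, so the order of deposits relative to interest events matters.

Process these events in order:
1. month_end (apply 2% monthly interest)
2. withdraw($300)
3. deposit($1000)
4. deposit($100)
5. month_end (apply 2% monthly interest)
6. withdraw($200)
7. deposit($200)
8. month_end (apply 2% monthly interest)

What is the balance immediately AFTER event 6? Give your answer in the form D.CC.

After 1 (month_end (apply 2% monthly interest)): balance=$102.00 total_interest=$2.00
After 2 (withdraw($300)): balance=$0.00 total_interest=$2.00
After 3 (deposit($1000)): balance=$1000.00 total_interest=$2.00
After 4 (deposit($100)): balance=$1100.00 total_interest=$2.00
After 5 (month_end (apply 2% monthly interest)): balance=$1122.00 total_interest=$24.00
After 6 (withdraw($200)): balance=$922.00 total_interest=$24.00

Answer: 922.00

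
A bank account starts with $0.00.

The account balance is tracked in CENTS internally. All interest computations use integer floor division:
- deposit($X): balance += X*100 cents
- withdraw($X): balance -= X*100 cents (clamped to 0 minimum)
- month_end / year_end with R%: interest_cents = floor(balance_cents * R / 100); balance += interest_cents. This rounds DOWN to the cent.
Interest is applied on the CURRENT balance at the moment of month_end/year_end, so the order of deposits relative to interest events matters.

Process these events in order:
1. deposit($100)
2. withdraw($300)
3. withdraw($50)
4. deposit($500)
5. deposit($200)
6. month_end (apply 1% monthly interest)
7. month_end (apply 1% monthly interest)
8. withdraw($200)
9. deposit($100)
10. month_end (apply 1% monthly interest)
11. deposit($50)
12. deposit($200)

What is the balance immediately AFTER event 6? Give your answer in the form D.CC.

After 1 (deposit($100)): balance=$100.00 total_interest=$0.00
After 2 (withdraw($300)): balance=$0.00 total_interest=$0.00
After 3 (withdraw($50)): balance=$0.00 total_interest=$0.00
After 4 (deposit($500)): balance=$500.00 total_interest=$0.00
After 5 (deposit($200)): balance=$700.00 total_interest=$0.00
After 6 (month_end (apply 1% monthly interest)): balance=$707.00 total_interest=$7.00

Answer: 707.00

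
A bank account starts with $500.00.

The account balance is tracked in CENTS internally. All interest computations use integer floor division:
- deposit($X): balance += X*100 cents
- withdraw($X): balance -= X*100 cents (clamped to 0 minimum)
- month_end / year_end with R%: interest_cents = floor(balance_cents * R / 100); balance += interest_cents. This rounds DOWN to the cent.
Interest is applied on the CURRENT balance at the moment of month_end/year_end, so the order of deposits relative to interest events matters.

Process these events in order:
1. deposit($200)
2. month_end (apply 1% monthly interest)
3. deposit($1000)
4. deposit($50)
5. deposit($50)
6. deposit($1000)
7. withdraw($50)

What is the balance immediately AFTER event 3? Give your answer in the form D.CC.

Answer: 1707.00

Derivation:
After 1 (deposit($200)): balance=$700.00 total_interest=$0.00
After 2 (month_end (apply 1% monthly interest)): balance=$707.00 total_interest=$7.00
After 3 (deposit($1000)): balance=$1707.00 total_interest=$7.00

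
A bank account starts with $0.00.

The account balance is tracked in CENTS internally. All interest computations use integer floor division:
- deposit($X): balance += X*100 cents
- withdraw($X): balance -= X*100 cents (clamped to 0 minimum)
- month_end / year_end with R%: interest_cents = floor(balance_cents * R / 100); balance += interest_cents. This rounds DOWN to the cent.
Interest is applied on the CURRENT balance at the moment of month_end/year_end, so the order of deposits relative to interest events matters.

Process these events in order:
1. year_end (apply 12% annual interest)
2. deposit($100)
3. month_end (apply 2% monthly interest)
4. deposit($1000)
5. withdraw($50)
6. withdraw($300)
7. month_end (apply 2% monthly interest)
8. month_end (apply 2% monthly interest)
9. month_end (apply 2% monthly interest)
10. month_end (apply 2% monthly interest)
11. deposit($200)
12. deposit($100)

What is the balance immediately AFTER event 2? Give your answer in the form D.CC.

After 1 (year_end (apply 12% annual interest)): balance=$0.00 total_interest=$0.00
After 2 (deposit($100)): balance=$100.00 total_interest=$0.00

Answer: 100.00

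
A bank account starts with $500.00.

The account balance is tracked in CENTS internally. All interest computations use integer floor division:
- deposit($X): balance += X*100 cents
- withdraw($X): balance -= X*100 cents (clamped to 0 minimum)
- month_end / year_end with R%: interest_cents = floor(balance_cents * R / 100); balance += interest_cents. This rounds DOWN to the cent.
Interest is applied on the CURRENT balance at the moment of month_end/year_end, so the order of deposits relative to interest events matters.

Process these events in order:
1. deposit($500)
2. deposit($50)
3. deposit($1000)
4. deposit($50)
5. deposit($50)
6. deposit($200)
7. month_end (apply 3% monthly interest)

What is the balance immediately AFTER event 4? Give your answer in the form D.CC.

After 1 (deposit($500)): balance=$1000.00 total_interest=$0.00
After 2 (deposit($50)): balance=$1050.00 total_interest=$0.00
After 3 (deposit($1000)): balance=$2050.00 total_interest=$0.00
After 4 (deposit($50)): balance=$2100.00 total_interest=$0.00

Answer: 2100.00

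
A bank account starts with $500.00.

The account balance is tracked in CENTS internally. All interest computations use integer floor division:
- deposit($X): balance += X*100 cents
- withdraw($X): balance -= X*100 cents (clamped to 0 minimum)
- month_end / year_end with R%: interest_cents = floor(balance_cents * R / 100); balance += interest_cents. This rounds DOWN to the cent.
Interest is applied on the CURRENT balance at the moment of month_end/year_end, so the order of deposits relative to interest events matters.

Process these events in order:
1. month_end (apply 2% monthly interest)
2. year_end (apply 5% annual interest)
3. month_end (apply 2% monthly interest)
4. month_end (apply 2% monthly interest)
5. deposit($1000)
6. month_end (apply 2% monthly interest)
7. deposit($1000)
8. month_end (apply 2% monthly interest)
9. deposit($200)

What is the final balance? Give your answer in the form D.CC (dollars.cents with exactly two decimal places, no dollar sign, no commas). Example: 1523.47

After 1 (month_end (apply 2% monthly interest)): balance=$510.00 total_interest=$10.00
After 2 (year_end (apply 5% annual interest)): balance=$535.50 total_interest=$35.50
After 3 (month_end (apply 2% monthly interest)): balance=$546.21 total_interest=$46.21
After 4 (month_end (apply 2% monthly interest)): balance=$557.13 total_interest=$57.13
After 5 (deposit($1000)): balance=$1557.13 total_interest=$57.13
After 6 (month_end (apply 2% monthly interest)): balance=$1588.27 total_interest=$88.27
After 7 (deposit($1000)): balance=$2588.27 total_interest=$88.27
After 8 (month_end (apply 2% monthly interest)): balance=$2640.03 total_interest=$140.03
After 9 (deposit($200)): balance=$2840.03 total_interest=$140.03

Answer: 2840.03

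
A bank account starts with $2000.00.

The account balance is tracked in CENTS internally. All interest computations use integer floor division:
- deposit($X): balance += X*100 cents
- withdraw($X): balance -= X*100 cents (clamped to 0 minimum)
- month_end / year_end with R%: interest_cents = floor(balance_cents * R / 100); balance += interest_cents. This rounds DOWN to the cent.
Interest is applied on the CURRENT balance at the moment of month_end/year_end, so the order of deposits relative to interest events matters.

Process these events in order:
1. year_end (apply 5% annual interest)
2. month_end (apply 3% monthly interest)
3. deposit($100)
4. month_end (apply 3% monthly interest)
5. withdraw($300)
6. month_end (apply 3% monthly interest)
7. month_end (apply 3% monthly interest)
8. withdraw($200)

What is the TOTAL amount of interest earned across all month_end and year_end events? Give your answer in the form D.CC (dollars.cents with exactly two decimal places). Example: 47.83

Answer: 354.56

Derivation:
After 1 (year_end (apply 5% annual interest)): balance=$2100.00 total_interest=$100.00
After 2 (month_end (apply 3% monthly interest)): balance=$2163.00 total_interest=$163.00
After 3 (deposit($100)): balance=$2263.00 total_interest=$163.00
After 4 (month_end (apply 3% monthly interest)): balance=$2330.89 total_interest=$230.89
After 5 (withdraw($300)): balance=$2030.89 total_interest=$230.89
After 6 (month_end (apply 3% monthly interest)): balance=$2091.81 total_interest=$291.81
After 7 (month_end (apply 3% monthly interest)): balance=$2154.56 total_interest=$354.56
After 8 (withdraw($200)): balance=$1954.56 total_interest=$354.56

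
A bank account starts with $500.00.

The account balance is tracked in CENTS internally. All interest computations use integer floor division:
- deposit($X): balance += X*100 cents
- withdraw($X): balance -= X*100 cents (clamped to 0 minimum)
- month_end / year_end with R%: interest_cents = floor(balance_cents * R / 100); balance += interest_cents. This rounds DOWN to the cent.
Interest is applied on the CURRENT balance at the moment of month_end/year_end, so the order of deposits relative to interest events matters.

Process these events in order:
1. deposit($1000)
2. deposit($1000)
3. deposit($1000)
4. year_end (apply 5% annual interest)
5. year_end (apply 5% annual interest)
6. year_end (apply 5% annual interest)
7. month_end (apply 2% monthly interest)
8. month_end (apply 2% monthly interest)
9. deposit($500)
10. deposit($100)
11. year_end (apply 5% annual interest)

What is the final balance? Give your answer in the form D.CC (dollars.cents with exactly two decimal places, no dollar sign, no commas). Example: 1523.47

After 1 (deposit($1000)): balance=$1500.00 total_interest=$0.00
After 2 (deposit($1000)): balance=$2500.00 total_interest=$0.00
After 3 (deposit($1000)): balance=$3500.00 total_interest=$0.00
After 4 (year_end (apply 5% annual interest)): balance=$3675.00 total_interest=$175.00
After 5 (year_end (apply 5% annual interest)): balance=$3858.75 total_interest=$358.75
After 6 (year_end (apply 5% annual interest)): balance=$4051.68 total_interest=$551.68
After 7 (month_end (apply 2% monthly interest)): balance=$4132.71 total_interest=$632.71
After 8 (month_end (apply 2% monthly interest)): balance=$4215.36 total_interest=$715.36
After 9 (deposit($500)): balance=$4715.36 total_interest=$715.36
After 10 (deposit($100)): balance=$4815.36 total_interest=$715.36
After 11 (year_end (apply 5% annual interest)): balance=$5056.12 total_interest=$956.12

Answer: 5056.12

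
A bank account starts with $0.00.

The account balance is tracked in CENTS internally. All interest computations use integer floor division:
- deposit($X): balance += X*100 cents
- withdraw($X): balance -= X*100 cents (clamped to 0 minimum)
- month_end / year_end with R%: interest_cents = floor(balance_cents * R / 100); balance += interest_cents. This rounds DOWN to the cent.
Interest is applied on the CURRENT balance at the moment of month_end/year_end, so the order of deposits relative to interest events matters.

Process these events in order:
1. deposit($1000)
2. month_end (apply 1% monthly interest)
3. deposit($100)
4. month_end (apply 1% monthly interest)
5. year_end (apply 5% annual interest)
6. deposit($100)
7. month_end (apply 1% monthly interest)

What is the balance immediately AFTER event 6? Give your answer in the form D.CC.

Answer: 1277.15

Derivation:
After 1 (deposit($1000)): balance=$1000.00 total_interest=$0.00
After 2 (month_end (apply 1% monthly interest)): balance=$1010.00 total_interest=$10.00
After 3 (deposit($100)): balance=$1110.00 total_interest=$10.00
After 4 (month_end (apply 1% monthly interest)): balance=$1121.10 total_interest=$21.10
After 5 (year_end (apply 5% annual interest)): balance=$1177.15 total_interest=$77.15
After 6 (deposit($100)): balance=$1277.15 total_interest=$77.15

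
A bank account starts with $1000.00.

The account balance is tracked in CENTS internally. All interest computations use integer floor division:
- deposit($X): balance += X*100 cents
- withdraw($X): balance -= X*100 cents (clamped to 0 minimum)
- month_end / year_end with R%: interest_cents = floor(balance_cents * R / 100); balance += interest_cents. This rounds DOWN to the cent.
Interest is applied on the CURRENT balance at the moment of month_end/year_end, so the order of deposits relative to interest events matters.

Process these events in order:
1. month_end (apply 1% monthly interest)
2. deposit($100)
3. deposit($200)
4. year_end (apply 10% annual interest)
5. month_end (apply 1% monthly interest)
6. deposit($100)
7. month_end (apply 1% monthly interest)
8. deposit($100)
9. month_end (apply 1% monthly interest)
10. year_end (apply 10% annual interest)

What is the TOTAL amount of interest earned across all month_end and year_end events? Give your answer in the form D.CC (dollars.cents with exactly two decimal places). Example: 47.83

Answer: 356.42

Derivation:
After 1 (month_end (apply 1% monthly interest)): balance=$1010.00 total_interest=$10.00
After 2 (deposit($100)): balance=$1110.00 total_interest=$10.00
After 3 (deposit($200)): balance=$1310.00 total_interest=$10.00
After 4 (year_end (apply 10% annual interest)): balance=$1441.00 total_interest=$141.00
After 5 (month_end (apply 1% monthly interest)): balance=$1455.41 total_interest=$155.41
After 6 (deposit($100)): balance=$1555.41 total_interest=$155.41
After 7 (month_end (apply 1% monthly interest)): balance=$1570.96 total_interest=$170.96
After 8 (deposit($100)): balance=$1670.96 total_interest=$170.96
After 9 (month_end (apply 1% monthly interest)): balance=$1687.66 total_interest=$187.66
After 10 (year_end (apply 10% annual interest)): balance=$1856.42 total_interest=$356.42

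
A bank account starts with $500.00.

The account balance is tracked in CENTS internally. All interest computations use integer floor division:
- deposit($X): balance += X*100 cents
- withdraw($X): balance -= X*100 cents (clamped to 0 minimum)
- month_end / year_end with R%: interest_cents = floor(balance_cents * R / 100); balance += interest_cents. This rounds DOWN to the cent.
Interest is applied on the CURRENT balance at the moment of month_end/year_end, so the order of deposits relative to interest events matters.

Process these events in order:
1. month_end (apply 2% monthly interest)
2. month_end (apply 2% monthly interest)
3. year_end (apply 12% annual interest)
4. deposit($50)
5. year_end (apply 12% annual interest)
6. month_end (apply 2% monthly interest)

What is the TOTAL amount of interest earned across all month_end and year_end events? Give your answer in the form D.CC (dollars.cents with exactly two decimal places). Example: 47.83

Answer: 172.70

Derivation:
After 1 (month_end (apply 2% monthly interest)): balance=$510.00 total_interest=$10.00
After 2 (month_end (apply 2% monthly interest)): balance=$520.20 total_interest=$20.20
After 3 (year_end (apply 12% annual interest)): balance=$582.62 total_interest=$82.62
After 4 (deposit($50)): balance=$632.62 total_interest=$82.62
After 5 (year_end (apply 12% annual interest)): balance=$708.53 total_interest=$158.53
After 6 (month_end (apply 2% monthly interest)): balance=$722.70 total_interest=$172.70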